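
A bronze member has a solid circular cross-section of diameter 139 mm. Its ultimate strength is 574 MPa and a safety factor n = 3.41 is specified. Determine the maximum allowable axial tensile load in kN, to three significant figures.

σ_allow = 574/3.41 = 168.3 MPa.
A = πd²/4 = π×139²/4 = 15170 mm².
F_allow = σ_allow × A = 168.3×15170 = 2.554×10^6 N.

F_allow = 2550 kN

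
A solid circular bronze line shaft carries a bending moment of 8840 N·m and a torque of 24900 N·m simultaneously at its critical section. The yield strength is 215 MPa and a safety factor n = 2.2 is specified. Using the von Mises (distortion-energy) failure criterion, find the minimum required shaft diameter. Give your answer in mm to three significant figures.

d = 134 mm

σ_allow = σ_y/n = 215/2.2 = 97.73 MPa.
For a solid shaft σ_b = 32M/(πd³) and τ = 16T/(πd³), so the von Mises stress is σ' = (16/πd³)·√(4M²+3T²).
√(4M²+3T²) = √(4×(8.840×10^6)² + 3×(2.490×10^7)²) = 4.661×10^7 N·mm.
d³ = 16×4.661×10^7/(π×97.73) = 2.429×10^6 mm³.
d = 134.4 mm.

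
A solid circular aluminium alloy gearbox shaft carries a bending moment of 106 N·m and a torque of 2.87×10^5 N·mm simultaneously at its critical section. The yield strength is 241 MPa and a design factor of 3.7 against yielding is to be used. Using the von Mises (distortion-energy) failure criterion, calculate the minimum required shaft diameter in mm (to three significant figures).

σ_allow = σ_y/n = 241/3.7 = 65.14 MPa.
For a solid shaft σ_b = 32M/(πd³) and τ = 16T/(πd³), so the von Mises stress is σ' = (16/πd³)·√(4M²+3T²).
√(4M²+3T²) = √(4×(106000)² + 3×(287000)²) = 540400 N·mm.
d³ = 16×540400/(π×65.14) = 42260 mm³.
d = 34.83 mm.

d = 34.8 mm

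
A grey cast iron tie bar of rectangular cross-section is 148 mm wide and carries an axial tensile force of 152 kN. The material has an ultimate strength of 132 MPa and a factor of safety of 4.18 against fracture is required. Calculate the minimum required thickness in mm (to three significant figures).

σ_allow = 132/4.18 = 31.58 MPa.
Required area A = F/σ_allow = 152000/31.58 = 4813 mm².
t = A/w = 4813/148 = 32.52 mm.

t = 32.5 mm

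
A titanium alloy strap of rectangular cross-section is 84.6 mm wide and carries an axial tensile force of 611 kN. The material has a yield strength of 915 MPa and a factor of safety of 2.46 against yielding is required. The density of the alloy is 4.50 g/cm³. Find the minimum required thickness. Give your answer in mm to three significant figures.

σ_allow = 915/2.46 = 372.0 MPa.
Required area A = F/σ_allow = 611000/372.0 = 1643 mm².
t = A/w = 1643/84.6 = 19.42 mm.

t = 19.4 mm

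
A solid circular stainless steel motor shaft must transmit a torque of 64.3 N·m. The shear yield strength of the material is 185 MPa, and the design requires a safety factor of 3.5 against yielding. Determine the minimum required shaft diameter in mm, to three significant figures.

d = 18.4 mm

Allowable shear stress τ_allow = 185/3.5 = 52.86 MPa.
For a solid shaft τ = 16T/(πd³), so d³ = 16T/(π τ_allow) = 16×64300/(π×52.86) = 6196 mm³.
d = (6196)^(1/3) = 18.37 mm.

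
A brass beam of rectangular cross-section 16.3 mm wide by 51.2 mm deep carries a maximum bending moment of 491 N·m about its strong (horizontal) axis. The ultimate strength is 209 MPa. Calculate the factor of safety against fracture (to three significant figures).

n = 3.03

Section modulus S = bh²/6 = 16.3×51.2²/6 = 7122 mm³.
σ = M/S = 491000/7122 = 68.95 MPa.
n = 209/68.95 = 3.031.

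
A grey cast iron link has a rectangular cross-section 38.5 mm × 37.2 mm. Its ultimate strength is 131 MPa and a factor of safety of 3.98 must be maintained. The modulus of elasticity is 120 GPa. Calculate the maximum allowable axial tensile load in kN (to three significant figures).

σ_allow = 131/3.98 = 32.91 MPa.
A = 38.5×37.2 = 1432 mm².
F_allow = σ_allow × A = 32.91×1432 = 47140 N.

F_allow = 47.1 kN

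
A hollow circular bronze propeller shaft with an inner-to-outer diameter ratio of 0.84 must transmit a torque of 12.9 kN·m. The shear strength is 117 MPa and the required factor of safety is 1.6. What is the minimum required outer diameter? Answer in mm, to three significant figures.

d_o = 121 mm

τ_allow = 117/1.6 = 73.12 MPa.
For a hollow shaft τ = 16T/[πd_o³(1−k⁴)] with k = 0.84, so 1−k⁴ = 0.5021.
d_o³ = 16T/[π τ_allow (1−k⁴)] = 16×1.2900×10^7/(π×73.12×0.5021) = 1.789×10^6 mm³.
d_o = 121.4 mm.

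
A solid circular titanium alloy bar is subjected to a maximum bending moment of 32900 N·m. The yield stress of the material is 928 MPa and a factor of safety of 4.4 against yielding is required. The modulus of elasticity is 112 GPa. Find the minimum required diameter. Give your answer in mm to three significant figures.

σ_allow = 928/4.4 = 210.9 MPa.
For a solid circular section σ = 32M/(πd³), so d³ = 32M/(π σ_allow) = 32×3.2900×10^7/(π×210.9) = 1.589×10^6 mm³.
d = 116.7 mm.

d = 117 mm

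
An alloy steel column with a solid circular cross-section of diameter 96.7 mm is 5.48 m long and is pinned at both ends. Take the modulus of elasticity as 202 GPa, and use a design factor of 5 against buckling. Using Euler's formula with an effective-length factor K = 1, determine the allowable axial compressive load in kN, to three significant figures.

P_allow = 57.0 kN

I = πd⁴/64 = π×96.7⁴/64 = 4.292×10^6 mm⁴.
Effective length L_e = KL = 1×5.48 m = 5480 mm.
Euler critical load P_cr = π²EI/L_e² = π²×202000×4.292×10^6/5480² = 284900 N.
P_allow = P_cr/n = 284900/5 = 56990 N.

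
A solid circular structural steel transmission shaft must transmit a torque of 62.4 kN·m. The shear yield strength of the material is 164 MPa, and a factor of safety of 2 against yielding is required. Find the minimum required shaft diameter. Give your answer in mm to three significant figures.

Allowable shear stress τ_allow = 164/2 = 82.00 MPa.
For a solid shaft τ = 16T/(πd³), so d³ = 16T/(π τ_allow) = 16×6.2400×10^7/(π×82.00) = 3.876×10^6 mm³.
d = (3.876×10^6)^(1/3) = 157.1 mm.

d = 157 mm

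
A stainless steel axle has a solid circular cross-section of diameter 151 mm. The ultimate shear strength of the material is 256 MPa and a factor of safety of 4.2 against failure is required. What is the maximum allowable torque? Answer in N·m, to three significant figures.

τ_allow = 256/4.2 = 60.95 MPa.
For a solid shaft T_allow = τ_allow·πd³/16; πd³/16 = π×151³/16 = 676000 mm³.
T_allow = 60.95×676000 = 4.121×10^7 N·mm = 41210 N·m.

T_allow = 41200 N·m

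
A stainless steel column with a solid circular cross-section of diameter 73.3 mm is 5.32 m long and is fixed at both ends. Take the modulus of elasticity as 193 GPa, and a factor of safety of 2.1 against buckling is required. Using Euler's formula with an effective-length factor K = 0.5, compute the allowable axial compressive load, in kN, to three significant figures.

I = πd⁴/64 = π×73.3⁴/64 = 1.417×10^6 mm⁴.
Effective length L_e = KL = 0.5×5.32 m = 2660 mm.
Euler critical load P_cr = π²EI/L_e² = π²×193000×1.417×10^6/2660² = 381500 N.
P_allow = P_cr/n = 381500/2.1 = 181700 N.

P_allow = 182 kN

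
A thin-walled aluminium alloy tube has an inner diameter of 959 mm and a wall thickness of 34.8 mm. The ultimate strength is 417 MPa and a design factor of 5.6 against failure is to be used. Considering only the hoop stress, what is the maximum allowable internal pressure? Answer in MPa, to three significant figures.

p_allow = 5.40 MPa

σ_allow = 417/5.6 = 74.46 MPa.
σ_h = pD/(2t) → p_allow = 2σ_allow t/D = 2×74.46×34.8/959 = 5.404 MPa.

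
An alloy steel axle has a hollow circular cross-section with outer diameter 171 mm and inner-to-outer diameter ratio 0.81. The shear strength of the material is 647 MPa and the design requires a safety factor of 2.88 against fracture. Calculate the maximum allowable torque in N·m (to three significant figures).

T_allow = 1.26×10^5 N·m

τ_allow = 647/2.88 = 224.7 MPa.
For a hollow shaft T_allow = τ_allow·πd_o³(1−k⁴)/16 with 1−k⁴ = 0.5695, so πd_o³(1−k⁴)/16 = 559200 mm³.
T_allow = 224.7×559200 = 1.256×10^8 N·mm = 125600 N·m.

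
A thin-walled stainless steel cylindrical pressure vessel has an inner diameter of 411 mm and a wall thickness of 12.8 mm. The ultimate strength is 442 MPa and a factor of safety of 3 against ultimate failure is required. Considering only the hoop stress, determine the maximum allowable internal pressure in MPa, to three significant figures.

p_allow = 9.18 MPa

σ_allow = 442/3 = 147.3 MPa.
σ_h = pD/(2t) → p_allow = 2σ_allow t/D = 2×147.3×12.8/411 = 9.177 MPa.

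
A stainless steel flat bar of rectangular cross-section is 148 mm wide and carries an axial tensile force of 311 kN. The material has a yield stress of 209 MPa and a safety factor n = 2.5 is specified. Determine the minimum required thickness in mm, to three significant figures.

t = 25.1 mm

σ_allow = 209/2.5 = 83.60 MPa.
Required area A = F/σ_allow = 311000/83.60 = 3720 mm².
t = A/w = 3720/148 = 25.14 mm.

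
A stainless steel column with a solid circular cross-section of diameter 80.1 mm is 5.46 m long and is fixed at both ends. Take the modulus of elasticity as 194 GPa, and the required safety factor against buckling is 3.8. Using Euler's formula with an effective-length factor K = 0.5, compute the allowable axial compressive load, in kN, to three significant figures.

P_allow = 137 kN

I = πd⁴/64 = π×80.1⁴/64 = 2.021×10^6 mm⁴.
Effective length L_e = KL = 0.5×5.46 m = 2730 mm.
Euler critical load P_cr = π²EI/L_e² = π²×194000×2.021×10^6/2730² = 519100 N.
P_allow = P_cr/n = 519100/3.8 = 136600 N.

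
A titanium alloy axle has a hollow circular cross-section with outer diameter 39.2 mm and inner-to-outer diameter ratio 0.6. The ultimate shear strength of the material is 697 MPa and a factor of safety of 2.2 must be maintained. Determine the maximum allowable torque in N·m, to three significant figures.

τ_allow = 697/2.2 = 316.8 MPa.
For a hollow shaft T_allow = τ_allow·πd_o³(1−k⁴)/16 with 1−k⁴ = 0.8704, so πd_o³(1−k⁴)/16 = 10290 mm³.
T_allow = 316.8×10290 = 3.261×10^6 N·mm = 3261 N·m.

T_allow = 3260 N·m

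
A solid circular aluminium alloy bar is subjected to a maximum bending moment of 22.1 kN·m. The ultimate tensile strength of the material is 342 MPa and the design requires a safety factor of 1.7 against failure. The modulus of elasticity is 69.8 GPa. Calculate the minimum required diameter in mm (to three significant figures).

d = 104 mm

σ_allow = 342/1.7 = 201.2 MPa.
For a solid circular section σ = 32M/(πd³), so d³ = 32M/(π σ_allow) = 32×2.2100×10^7/(π×201.2) = 1.119×10^6 mm³.
d = 103.8 mm.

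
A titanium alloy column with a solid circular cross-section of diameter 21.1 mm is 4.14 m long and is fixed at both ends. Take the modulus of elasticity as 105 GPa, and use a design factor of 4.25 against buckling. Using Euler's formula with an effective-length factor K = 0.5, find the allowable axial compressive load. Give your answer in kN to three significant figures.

I = πd⁴/64 = π×21.1⁴/64 = 9730 mm⁴.
Effective length L_e = KL = 0.5×4.14 m = 2070 mm.
Euler critical load P_cr = π²EI/L_e² = π²×105000×9730/2070² = 2353 N.
P_allow = P_cr/n = 2353/4.25 = 553.7 N.

P_allow = 0.554 kN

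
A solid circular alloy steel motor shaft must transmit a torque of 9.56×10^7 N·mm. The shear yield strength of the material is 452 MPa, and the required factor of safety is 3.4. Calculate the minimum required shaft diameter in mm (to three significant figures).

d = 154 mm

Allowable shear stress τ_allow = 452/3.4 = 132.9 MPa.
For a solid shaft τ = 16T/(πd³), so d³ = 16T/(π τ_allow) = 16×9.5600×10^7/(π×132.9) = 3.662×10^6 mm³.
d = (3.662×10^6)^(1/3) = 154.1 mm.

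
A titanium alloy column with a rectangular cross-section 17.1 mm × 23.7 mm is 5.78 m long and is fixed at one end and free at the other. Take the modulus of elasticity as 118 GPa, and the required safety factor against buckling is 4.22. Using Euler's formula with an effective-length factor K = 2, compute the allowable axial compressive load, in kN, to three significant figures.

Buckling occurs about the weak axis: I_min = h·b³/12 = 23.7×17.1³/12 = 9875 mm⁴ (b = 17.1 mm is the smaller dimension).
Effective length L_e = KL = 2×5.78 m = 11560 mm.
Euler critical load P_cr = π²EI/L_e² = π²×118000×9875/11560² = 86.06 N.
P_allow = P_cr/n = 86.06/4.22 = 20.39 N.

P_allow = 0.0204 kN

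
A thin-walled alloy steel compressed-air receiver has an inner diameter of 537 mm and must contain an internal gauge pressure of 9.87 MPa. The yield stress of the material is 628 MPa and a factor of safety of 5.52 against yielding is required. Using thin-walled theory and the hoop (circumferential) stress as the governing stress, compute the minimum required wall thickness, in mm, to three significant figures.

t = 23.3 mm

σ_allow = 628/5.52 = 113.8 MPa.
Hoop stress σ_h = pD/(2t), so t = pD/(2σ_allow) = 9.87×537/(2×113.8) = 23.29 mm.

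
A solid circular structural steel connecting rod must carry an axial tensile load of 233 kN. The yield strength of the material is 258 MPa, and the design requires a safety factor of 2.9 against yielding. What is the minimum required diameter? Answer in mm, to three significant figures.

Allowable stress σ_allow = 258/2.9 = 88.97 MPa.
Required area A = F/σ_allow = 233000/88.97 = 2619 mm².
A = πd²/4 → d = √(4A/π) = 57.75 mm.

d = 57.7 mm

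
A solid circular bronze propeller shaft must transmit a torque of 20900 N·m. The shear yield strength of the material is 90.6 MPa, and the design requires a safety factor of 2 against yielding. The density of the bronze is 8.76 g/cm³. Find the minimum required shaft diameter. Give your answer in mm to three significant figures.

Allowable shear stress τ_allow = 90.6/2 = 45.30 MPa.
For a solid shaft τ = 16T/(πd³), so d³ = 16T/(π τ_allow) = 16×2.0900×10^7/(π×45.30) = 2.350×10^6 mm³.
d = (2.350×10^6)^(1/3) = 132.9 mm.

d = 133 mm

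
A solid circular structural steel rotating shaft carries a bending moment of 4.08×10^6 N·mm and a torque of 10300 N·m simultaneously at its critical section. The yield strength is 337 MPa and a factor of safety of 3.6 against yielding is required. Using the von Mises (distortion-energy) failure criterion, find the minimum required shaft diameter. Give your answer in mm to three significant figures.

σ_allow = σ_y/n = 337/3.6 = 93.61 MPa.
For a solid shaft σ_b = 32M/(πd³) and τ = 16T/(πd³), so the von Mises stress is σ' = (16/πd³)·√(4M²+3T²).
√(4M²+3T²) = √(4×(4.080×10^6)² + 3×(1.030×10^7)²) = 1.962×10^7 N·mm.
d³ = 16×1.962×10^7/(π×93.61) = 1.067×10^6 mm³.
d = 102.2 mm.

d = 102 mm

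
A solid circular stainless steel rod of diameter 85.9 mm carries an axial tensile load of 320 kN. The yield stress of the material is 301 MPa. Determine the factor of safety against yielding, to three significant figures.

n = 5.45

A = πd²/4 = 5795 mm².
σ = F/A = 320000/5795 = 55.22 MPa.
n = 301/55.22 = 5.451.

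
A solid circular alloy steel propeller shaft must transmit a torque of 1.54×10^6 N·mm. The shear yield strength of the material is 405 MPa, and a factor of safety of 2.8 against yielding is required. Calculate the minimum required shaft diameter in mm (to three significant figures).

Allowable shear stress τ_allow = 405/2.8 = 144.6 MPa.
For a solid shaft τ = 16T/(πd³), so d³ = 16T/(π τ_allow) = 16×1540000/(π×144.6) = 54220 mm³.
d = (54220)^(1/3) = 37.85 mm.

d = 37.8 mm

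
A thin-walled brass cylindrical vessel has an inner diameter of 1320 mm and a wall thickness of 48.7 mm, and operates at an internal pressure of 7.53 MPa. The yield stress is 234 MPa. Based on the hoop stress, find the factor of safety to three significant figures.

σ_h = pD/(2t) = 7.53×1320/(2×48.7) = 102.0 MPa.
n = 234/102.0 = 2.293.

n = 2.29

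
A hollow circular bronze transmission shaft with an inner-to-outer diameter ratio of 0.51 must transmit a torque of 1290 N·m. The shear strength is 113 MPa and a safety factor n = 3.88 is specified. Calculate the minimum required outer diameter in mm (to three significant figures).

τ_allow = 113/3.88 = 29.12 MPa.
For a hollow shaft τ = 16T/[πd_o³(1−k⁴)] with k = 0.51, so 1−k⁴ = 0.9323.
d_o³ = 16T/[π τ_allow (1−k⁴)] = 16×1290000/(π×29.12×0.9323) = 242000 mm³.
d_o = 62.31 mm.

d_o = 62.3 mm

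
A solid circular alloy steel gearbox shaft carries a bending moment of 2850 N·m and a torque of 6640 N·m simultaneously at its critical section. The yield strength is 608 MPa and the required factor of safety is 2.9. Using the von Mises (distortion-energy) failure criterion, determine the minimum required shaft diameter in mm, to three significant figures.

σ_allow = σ_y/n = 608/2.9 = 209.7 MPa.
For a solid shaft σ_b = 32M/(πd³) and τ = 16T/(πd³), so the von Mises stress is σ' = (16/πd³)·√(4M²+3T²).
√(4M²+3T²) = √(4×(2.850×10^6)² + 3×(6.640×10^6)²) = 1.284×10^7 N·mm.
d³ = 16×1.284×10^7/(π×209.7) = 311800 mm³.
d = 67.81 mm.

d = 67.8 mm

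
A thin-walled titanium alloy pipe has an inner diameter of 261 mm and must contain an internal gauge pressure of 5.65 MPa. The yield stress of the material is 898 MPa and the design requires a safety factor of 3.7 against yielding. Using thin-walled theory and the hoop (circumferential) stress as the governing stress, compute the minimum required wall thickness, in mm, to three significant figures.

σ_allow = 898/3.7 = 242.7 MPa.
Hoop stress σ_h = pD/(2t), so t = pD/(2σ_allow) = 5.65×261/(2×242.7) = 3.038 mm.

t = 3.04 mm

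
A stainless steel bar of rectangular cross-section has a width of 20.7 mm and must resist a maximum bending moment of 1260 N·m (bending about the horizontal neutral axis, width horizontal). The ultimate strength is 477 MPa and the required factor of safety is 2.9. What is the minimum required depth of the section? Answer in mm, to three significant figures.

h = 47.1 mm

σ_allow = 477/2.9 = 164.5 MPa.
For a rectangular section σ = 6M/(bh²), so h² = 6M/(b σ_allow) = 6×1260000/(20.7×164.5) = 2220 mm².
h = 47.12 mm.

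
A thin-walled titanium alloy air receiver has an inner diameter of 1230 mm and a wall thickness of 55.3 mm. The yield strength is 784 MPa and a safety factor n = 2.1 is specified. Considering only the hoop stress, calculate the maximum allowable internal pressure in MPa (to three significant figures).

p_allow = 33.6 MPa

σ_allow = 784/2.1 = 373.3 MPa.
σ_h = pD/(2t) → p_allow = 2σ_allow t/D = 2×373.3×55.3/1230 = 33.57 MPa.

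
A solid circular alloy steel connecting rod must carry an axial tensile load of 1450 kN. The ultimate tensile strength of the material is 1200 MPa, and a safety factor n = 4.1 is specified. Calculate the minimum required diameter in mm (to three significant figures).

d = 79.4 mm

Allowable stress σ_allow = 1200/4.1 = 292.7 MPa.
Required area A = F/σ_allow = 1450000/292.7 = 4954 mm².
A = πd²/4 → d = √(4A/π) = 79.42 mm.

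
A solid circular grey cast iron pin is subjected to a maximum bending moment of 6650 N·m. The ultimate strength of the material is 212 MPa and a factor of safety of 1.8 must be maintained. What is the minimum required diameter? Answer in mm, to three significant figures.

σ_allow = 212/1.8 = 117.8 MPa.
For a solid circular section σ = 32M/(πd³), so d³ = 32M/(π σ_allow) = 32×6650000/(π×117.8) = 575100 mm³.
d = 83.16 mm.

d = 83.2 mm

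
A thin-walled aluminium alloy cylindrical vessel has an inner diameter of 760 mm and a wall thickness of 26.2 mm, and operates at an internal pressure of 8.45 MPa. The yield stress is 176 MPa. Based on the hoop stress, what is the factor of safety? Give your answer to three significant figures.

n = 1.44

σ_h = pD/(2t) = 8.45×760/(2×26.2) = 122.6 MPa.
n = 176/122.6 = 1.436.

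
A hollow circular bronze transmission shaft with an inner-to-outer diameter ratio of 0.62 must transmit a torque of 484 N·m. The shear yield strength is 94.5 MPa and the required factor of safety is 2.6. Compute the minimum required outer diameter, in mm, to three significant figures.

τ_allow = 94.5/2.6 = 36.35 MPa.
For a hollow shaft τ = 16T/[πd_o³(1−k⁴)] with k = 0.62, so 1−k⁴ = 0.8522.
d_o³ = 16T/[π τ_allow (1−k⁴)] = 16×484000/(π×36.35×0.8522) = 79580 mm³.
d_o = 43.01 mm.

d_o = 43.0 mm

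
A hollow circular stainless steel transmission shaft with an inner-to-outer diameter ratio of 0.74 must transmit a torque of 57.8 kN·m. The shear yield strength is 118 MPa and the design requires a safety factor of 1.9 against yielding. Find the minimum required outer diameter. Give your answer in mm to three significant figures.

d_o = 189 mm

τ_allow = 118/1.9 = 62.11 MPa.
For a hollow shaft τ = 16T/[πd_o³(1−k⁴)] with k = 0.74, so 1−k⁴ = 0.7001.
d_o³ = 16T/[π τ_allow (1−k⁴)] = 16×5.7800×10^7/(π×62.11×0.7001) = 6.770×10^6 mm³.
d_o = 189.2 mm.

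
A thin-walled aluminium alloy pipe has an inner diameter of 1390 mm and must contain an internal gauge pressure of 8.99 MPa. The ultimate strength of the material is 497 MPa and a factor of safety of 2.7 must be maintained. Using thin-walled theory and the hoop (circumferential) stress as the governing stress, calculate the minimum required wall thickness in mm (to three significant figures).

σ_allow = 497/2.7 = 184.1 MPa.
Hoop stress σ_h = pD/(2t), so t = pD/(2σ_allow) = 8.99×1390/(2×184.1) = 33.94 mm.

t = 33.9 mm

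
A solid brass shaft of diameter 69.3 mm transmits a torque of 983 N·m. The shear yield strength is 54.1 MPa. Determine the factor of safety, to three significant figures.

n = 3.60

τ = 16T/(πd³) = 16×983000/(π×69.3³) = 15.04 MPa.
n = τ_limit/τ = 54.1/15.04 = 3.596.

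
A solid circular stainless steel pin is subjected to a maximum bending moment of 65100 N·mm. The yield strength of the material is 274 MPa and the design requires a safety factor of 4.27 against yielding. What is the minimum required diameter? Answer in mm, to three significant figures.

σ_allow = 274/4.27 = 64.17 MPa.
For a solid circular section σ = 32M/(πd³), so d³ = 32M/(π σ_allow) = 32×65100/(π×64.17) = 10330 mm³.
d = 21.78 mm.

d = 21.8 mm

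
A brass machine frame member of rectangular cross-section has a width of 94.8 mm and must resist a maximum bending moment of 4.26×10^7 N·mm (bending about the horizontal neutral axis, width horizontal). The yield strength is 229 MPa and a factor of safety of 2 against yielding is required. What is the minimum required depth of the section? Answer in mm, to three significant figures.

σ_allow = 229/2 = 114.5 MPa.
For a rectangular section σ = 6M/(bh²), so h² = 6M/(b σ_allow) = 6×4.2600×10^7/(94.8×114.5) = 23550 mm².
h = 153.5 mm.

h = 153 mm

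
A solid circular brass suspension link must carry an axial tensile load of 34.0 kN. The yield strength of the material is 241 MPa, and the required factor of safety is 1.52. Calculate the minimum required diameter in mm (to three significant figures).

Allowable stress σ_allow = 241/1.52 = 158.6 MPa.
Required area A = F/σ_allow = 34000/158.6 = 214.4 mm².
A = πd²/4 → d = √(4A/π) = 16.52 mm.

d = 16.5 mm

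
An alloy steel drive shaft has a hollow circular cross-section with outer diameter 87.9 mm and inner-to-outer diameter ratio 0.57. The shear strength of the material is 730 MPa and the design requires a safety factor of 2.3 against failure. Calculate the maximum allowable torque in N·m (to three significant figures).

τ_allow = 730/2.3 = 317.4 MPa.
For a hollow shaft T_allow = τ_allow·πd_o³(1−k⁴)/16 with 1−k⁴ = 0.8944, so πd_o³(1−k⁴)/16 = 119300 mm³.
T_allow = 317.4×119300 = 3.786×10^7 N·mm = 37860 N·m.

T_allow = 37900 N·m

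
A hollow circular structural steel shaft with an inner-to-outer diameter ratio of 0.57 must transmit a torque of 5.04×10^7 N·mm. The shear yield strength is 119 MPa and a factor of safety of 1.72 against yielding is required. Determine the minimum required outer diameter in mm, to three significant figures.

τ_allow = 119/1.72 = 69.19 MPa.
For a hollow shaft τ = 16T/[πd_o³(1−k⁴)] with k = 0.57, so 1−k⁴ = 0.8944.
d_o³ = 16T/[π τ_allow (1−k⁴)] = 16×5.0400×10^7/(π×69.19×0.8944) = 4.148×10^6 mm³.
d_o = 160.7 mm.

d_o = 161 mm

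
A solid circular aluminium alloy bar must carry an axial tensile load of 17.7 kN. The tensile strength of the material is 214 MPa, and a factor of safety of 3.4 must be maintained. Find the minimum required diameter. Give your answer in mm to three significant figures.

Allowable stress σ_allow = 214/3.4 = 62.94 MPa.
Required area A = F/σ_allow = 17700/62.94 = 281.2 mm².
A = πd²/4 → d = √(4A/π) = 18.92 mm.

d = 18.9 mm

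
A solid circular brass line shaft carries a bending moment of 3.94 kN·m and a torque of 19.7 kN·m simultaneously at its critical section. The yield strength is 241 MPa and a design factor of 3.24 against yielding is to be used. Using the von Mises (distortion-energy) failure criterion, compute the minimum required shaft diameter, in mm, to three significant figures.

d = 134 mm

σ_allow = σ_y/n = 241/3.24 = 74.38 MPa.
For a solid shaft σ_b = 32M/(πd³) and τ = 16T/(πd³), so the von Mises stress is σ' = (16/πd³)·√(4M²+3T²).
√(4M²+3T²) = √(4×(3.940×10^6)² + 3×(1.970×10^7)²) = 3.502×10^7 N·mm.
d³ = 16×3.502×10^7/(π×74.38) = 2.398×10^6 mm³.
d = 133.8 mm.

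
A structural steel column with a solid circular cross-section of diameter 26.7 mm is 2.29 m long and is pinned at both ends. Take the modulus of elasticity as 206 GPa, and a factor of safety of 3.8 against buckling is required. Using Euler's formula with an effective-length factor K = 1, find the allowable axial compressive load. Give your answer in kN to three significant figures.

I = πd⁴/64 = π×26.7⁴/64 = 24950 mm⁴.
Effective length L_e = KL = 1×2.29 m = 2290 mm.
Euler critical load P_cr = π²EI/L_e² = π²×206000×24950/2290² = 9672 N.
P_allow = P_cr/n = 9672/3.8 = 2545 N.

P_allow = 2.55 kN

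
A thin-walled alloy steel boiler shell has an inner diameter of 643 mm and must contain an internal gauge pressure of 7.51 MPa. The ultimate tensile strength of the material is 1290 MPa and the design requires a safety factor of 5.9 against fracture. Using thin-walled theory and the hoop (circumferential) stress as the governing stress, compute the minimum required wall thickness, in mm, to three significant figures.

t = 11.0 mm

σ_allow = 1290/5.9 = 218.6 MPa.
Hoop stress σ_h = pD/(2t), so t = pD/(2σ_allow) = 7.51×643/(2×218.6) = 11.04 mm.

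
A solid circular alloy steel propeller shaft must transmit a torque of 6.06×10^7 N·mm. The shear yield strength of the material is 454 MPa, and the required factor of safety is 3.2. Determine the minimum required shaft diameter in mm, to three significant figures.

d = 130 mm

Allowable shear stress τ_allow = 454/3.2 = 141.9 MPa.
For a solid shaft τ = 16T/(πd³), so d³ = 16T/(π τ_allow) = 16×6.0600×10^7/(π×141.9) = 2.175×10^6 mm³.
d = (2.175×10^6)^(1/3) = 129.6 mm.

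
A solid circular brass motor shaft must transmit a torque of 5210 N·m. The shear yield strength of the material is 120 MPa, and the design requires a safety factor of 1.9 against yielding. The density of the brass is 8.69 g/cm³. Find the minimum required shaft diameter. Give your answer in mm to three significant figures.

Allowable shear stress τ_allow = 120/1.9 = 63.16 MPa.
For a solid shaft τ = 16T/(πd³), so d³ = 16T/(π τ_allow) = 16×5210000/(π×63.16) = 420100 mm³.
d = (420100)^(1/3) = 74.90 mm.

d = 74.9 mm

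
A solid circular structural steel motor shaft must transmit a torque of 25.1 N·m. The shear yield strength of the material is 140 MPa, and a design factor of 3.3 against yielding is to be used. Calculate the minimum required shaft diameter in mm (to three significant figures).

d = 14.4 mm

Allowable shear stress τ_allow = 140/3.3 = 42.42 MPa.
For a solid shaft τ = 16T/(πd³), so d³ = 16T/(π τ_allow) = 16×25100/(π×42.42) = 3013 mm³.
d = (3013)^(1/3) = 14.44 mm.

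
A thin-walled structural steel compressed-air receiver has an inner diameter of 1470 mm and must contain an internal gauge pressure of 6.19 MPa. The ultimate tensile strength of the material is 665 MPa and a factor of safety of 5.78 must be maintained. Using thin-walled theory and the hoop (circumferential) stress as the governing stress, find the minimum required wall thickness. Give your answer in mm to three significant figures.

σ_allow = 665/5.78 = 115.1 MPa.
Hoop stress σ_h = pD/(2t), so t = pD/(2σ_allow) = 6.19×1470/(2×115.1) = 39.54 mm.

t = 39.5 mm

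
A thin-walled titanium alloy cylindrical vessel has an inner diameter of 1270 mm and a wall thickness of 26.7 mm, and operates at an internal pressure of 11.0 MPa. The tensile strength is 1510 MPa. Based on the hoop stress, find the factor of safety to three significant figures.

σ_h = pD/(2t) = 11.0×1270/(2×26.7) = 261.6 MPa.
n = 1510/261.6 = 5.772.

n = 5.77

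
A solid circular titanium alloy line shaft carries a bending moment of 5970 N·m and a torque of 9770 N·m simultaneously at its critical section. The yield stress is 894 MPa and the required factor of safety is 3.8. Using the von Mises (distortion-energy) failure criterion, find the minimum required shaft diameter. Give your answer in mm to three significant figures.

d = 76.5 mm

σ_allow = σ_y/n = 894/3.8 = 235.3 MPa.
For a solid shaft σ_b = 32M/(πd³) and τ = 16T/(πd³), so the von Mises stress is σ' = (16/πd³)·√(4M²+3T²).
√(4M²+3T²) = √(4×(5.970×10^6)² + 3×(9.770×10^6)²) = 2.071×10^7 N·mm.
d³ = 16×2.071×10^7/(π×235.3) = 448300 mm³.
d = 76.54 mm.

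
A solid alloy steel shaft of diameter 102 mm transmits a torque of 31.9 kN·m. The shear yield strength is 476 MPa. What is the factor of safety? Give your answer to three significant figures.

n = 3.11

τ = 16T/(πd³) = 16×3.1900×10^7/(π×102³) = 153.1 MPa.
n = τ_limit/τ = 476/153.1 = 3.109.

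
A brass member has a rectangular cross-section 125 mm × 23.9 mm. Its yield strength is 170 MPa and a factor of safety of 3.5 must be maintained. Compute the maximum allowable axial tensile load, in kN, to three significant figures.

σ_allow = 170/3.5 = 48.57 MPa.
A = 125×23.9 = 2988 mm².
F_allow = σ_allow × A = 48.57×2988 = 145100 N.

F_allow = 145 kN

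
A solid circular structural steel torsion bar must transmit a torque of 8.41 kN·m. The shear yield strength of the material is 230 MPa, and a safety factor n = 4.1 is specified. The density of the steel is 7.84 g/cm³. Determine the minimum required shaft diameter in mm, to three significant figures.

d = 91.4 mm

Allowable shear stress τ_allow = 230/4.1 = 56.10 MPa.
For a solid shaft τ = 16T/(πd³), so d³ = 16T/(π τ_allow) = 16×8410000/(π×56.10) = 763500 mm³.
d = (763500)^(1/3) = 91.40 mm.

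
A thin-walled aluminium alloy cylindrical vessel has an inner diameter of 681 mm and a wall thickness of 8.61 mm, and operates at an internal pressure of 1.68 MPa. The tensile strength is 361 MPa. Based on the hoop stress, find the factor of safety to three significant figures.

n = 5.43

σ_h = pD/(2t) = 1.68×681/(2×8.61) = 66.44 MPa.
n = 361/66.44 = 5.434.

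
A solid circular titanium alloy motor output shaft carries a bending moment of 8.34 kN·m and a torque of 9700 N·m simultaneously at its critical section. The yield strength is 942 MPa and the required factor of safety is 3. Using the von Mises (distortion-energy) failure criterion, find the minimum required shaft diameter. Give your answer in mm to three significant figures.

d = 72.7 mm

σ_allow = σ_y/n = 942/3 = 314.0 MPa.
For a solid shaft σ_b = 32M/(πd³) and τ = 16T/(πd³), so the von Mises stress is σ' = (16/πd³)·√(4M²+3T²).
√(4M²+3T²) = √(4×(8.340×10^6)² + 3×(9.700×10^6)²) = 2.367×10^7 N·mm.
d³ = 16×2.367×10^7/(π×314.0) = 384000 mm³.
d = 72.68 mm.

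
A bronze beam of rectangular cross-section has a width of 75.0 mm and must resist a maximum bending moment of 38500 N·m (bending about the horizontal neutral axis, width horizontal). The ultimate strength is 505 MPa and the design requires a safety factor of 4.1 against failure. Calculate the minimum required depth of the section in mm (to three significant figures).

σ_allow = 505/4.1 = 123.2 MPa.
For a rectangular section σ = 6M/(bh²), so h² = 6M/(b σ_allow) = 6×3.8500×10^7/(75.0×123.2) = 25010 mm².
h = 158.1 mm.

h = 158 mm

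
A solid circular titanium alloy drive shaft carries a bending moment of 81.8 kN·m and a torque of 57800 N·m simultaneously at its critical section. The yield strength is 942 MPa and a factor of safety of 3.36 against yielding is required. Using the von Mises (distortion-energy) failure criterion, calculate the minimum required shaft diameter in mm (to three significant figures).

d = 152 mm

σ_allow = σ_y/n = 942/3.36 = 280.4 MPa.
For a solid shaft σ_b = 32M/(πd³) and τ = 16T/(πd³), so the von Mises stress is σ' = (16/πd³)·√(4M²+3T²).
√(4M²+3T²) = √(4×(8.180×10^7)² + 3×(5.780×10^7)²) = 1.918×10^8 N·mm.
d³ = 16×1.918×10^8/(π×280.4) = 3.484×10^6 mm³.
d = 151.6 mm.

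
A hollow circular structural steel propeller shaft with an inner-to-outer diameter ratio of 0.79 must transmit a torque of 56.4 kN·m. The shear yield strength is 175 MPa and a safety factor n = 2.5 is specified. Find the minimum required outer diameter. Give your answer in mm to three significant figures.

d_o = 189 mm

τ_allow = 175/2.5 = 70.00 MPa.
For a hollow shaft τ = 16T/[πd_o³(1−k⁴)] with k = 0.79, so 1−k⁴ = 0.6105.
d_o³ = 16T/[π τ_allow (1−k⁴)] = 16×5.6400×10^7/(π×70.00×0.6105) = 6.721×10^6 mm³.
d_o = 188.7 mm.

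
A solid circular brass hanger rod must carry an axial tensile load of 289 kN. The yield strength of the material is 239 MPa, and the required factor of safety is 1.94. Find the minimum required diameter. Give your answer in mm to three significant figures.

d = 54.7 mm

Allowable stress σ_allow = 239/1.94 = 123.2 MPa.
Required area A = F/σ_allow = 289000/123.2 = 2346 mm².
A = πd²/4 → d = √(4A/π) = 54.65 mm.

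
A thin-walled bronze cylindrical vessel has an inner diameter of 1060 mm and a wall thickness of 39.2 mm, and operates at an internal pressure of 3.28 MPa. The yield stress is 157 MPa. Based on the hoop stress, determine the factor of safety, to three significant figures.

σ_h = pD/(2t) = 3.28×1060/(2×39.2) = 44.35 MPa.
n = 157/44.35 = 3.540.

n = 3.54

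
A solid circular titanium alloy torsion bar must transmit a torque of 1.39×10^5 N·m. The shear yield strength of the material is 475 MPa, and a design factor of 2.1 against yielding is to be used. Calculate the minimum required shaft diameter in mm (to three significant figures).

Allowable shear stress τ_allow = 475/2.1 = 226.2 MPa.
For a solid shaft τ = 16T/(πd³), so d³ = 16T/(π τ_allow) = 16×1.3900×10^8/(π×226.2) = 3.130×10^6 mm³.
d = (3.130×10^6)^(1/3) = 146.3 mm.

d = 146 mm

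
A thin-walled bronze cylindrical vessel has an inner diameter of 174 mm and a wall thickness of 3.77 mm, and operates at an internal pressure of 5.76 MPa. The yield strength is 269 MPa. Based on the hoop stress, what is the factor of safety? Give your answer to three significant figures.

σ_h = pD/(2t) = 5.76×174/(2×3.77) = 132.9 MPa.
n = 269/132.9 = 2.024.

n = 2.02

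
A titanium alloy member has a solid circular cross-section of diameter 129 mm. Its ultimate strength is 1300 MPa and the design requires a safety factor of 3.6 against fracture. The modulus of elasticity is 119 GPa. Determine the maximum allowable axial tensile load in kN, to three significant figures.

σ_allow = 1300/3.6 = 361.1 MPa.
A = πd²/4 = π×129²/4 = 13070 mm².
F_allow = σ_allow × A = 361.1×13070 = 4.720×10^6 N.

F_allow = 4720 kN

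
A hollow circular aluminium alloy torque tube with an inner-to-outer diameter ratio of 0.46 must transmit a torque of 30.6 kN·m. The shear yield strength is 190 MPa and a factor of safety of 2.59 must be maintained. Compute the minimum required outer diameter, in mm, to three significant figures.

τ_allow = 190/2.59 = 73.36 MPa.
For a hollow shaft τ = 16T/[πd_o³(1−k⁴)] with k = 0.46, so 1−k⁴ = 0.9552.
d_o³ = 16T/[π τ_allow (1−k⁴)] = 16×3.0600×10^7/(π×73.36×0.9552) = 2.224×10^6 mm³.
d_o = 130.5 mm.

d_o = 131 mm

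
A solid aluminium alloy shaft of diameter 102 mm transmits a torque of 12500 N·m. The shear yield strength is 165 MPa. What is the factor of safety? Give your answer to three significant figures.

n = 2.75

τ = 16T/(πd³) = 16×1.2500×10^7/(π×102³) = 59.99 MPa.
n = τ_limit/τ = 165/59.99 = 2.750.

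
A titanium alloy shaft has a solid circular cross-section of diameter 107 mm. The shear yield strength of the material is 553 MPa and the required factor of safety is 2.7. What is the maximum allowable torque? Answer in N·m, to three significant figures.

τ_allow = 553/2.7 = 204.8 MPa.
For a solid shaft T_allow = τ_allow·πd³/16; πd³/16 = π×107³/16 = 240500 mm³.
T_allow = 204.8×240500 = 4.927×10^7 N·mm = 49270 N·m.

T_allow = 49300 N·m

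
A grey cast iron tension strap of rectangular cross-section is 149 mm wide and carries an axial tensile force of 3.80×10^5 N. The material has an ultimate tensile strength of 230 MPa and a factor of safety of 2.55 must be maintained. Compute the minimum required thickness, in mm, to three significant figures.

t = 28.3 mm

σ_allow = 230/2.55 = 90.20 MPa.
Required area A = F/σ_allow = 380000/90.20 = 4213 mm².
t = A/w = 4213/149 = 28.28 mm.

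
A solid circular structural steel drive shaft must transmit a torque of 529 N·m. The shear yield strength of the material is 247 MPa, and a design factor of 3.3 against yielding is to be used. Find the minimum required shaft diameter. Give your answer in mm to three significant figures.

d = 33.0 mm

Allowable shear stress τ_allow = 247/3.3 = 74.85 MPa.
For a solid shaft τ = 16T/(πd³), so d³ = 16T/(π τ_allow) = 16×529000/(π×74.85) = 36000 mm³.
d = (36000)^(1/3) = 33.02 mm.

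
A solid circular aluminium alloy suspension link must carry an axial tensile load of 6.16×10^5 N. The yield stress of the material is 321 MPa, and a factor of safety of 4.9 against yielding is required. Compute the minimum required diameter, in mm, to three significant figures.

Allowable stress σ_allow = 321/4.9 = 65.51 MPa.
Required area A = F/σ_allow = 616000/65.51 = 9403 mm².
A = πd²/4 → d = √(4A/π) = 109.4 mm.

d = 109 mm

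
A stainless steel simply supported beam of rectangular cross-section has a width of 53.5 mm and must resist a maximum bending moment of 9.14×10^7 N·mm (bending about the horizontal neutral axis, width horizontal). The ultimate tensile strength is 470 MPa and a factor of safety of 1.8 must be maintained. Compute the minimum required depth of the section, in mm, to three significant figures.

σ_allow = 470/1.8 = 261.1 MPa.
For a rectangular section σ = 6M/(bh²), so h² = 6M/(b σ_allow) = 6×9.1400×10^7/(53.5×261.1) = 39260 mm².
h = 198.1 mm.

h = 198 mm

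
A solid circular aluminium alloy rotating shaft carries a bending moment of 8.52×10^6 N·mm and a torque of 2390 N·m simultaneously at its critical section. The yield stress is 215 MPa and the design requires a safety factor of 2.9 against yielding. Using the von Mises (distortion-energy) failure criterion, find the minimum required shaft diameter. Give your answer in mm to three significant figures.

d = 106 mm

σ_allow = σ_y/n = 215/2.9 = 74.14 MPa.
For a solid shaft σ_b = 32M/(πd³) and τ = 16T/(πd³), so the von Mises stress is σ' = (16/πd³)·√(4M²+3T²).
√(4M²+3T²) = √(4×(8.520×10^6)² + 3×(2.390×10^6)²) = 1.754×10^7 N·mm.
d³ = 16×1.754×10^7/(π×74.14) = 1.205×10^6 mm³.
d = 106.4 mm.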